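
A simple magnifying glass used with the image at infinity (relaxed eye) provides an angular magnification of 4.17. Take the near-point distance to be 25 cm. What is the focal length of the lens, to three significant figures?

For the image at infinity, M = D/f.
f = D/M = 25/4.17 = 5.995 cm.

6.00 cm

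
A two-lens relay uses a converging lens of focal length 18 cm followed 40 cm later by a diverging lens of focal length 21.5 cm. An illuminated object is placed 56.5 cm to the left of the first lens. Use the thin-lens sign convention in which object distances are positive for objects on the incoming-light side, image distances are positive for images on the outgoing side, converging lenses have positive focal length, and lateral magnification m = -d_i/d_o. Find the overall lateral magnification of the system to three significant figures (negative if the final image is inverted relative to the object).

-0.287

Lens 1: 1/d_i1 = 1/f_1 - 1/d_o1 = 1/18 - 1/56.5 = 0.03786 cm^-1, so d_i1 = 26.416 cm.
m_1 = -(26.416)/56.5 = -0.4675.
That image sits 13.584 cm in front of the second lens, so d_o2 = 13.584 cm.
Lens 2: 1/d_i2 = 1/f_2 - 1/d_o2 = 1/(-21.5) - 1/(13.584) = -0.12013 cm^-1, so d_i2 = -8.325 cm.
m_2 = -(-8.325)/(13.584) = 0.6128.
Overall magnification: m = m_1 m_2 = -0.2865.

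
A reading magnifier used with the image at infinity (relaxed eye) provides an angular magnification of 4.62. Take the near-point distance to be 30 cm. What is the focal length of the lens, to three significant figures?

For the image at infinity, M = D/f.
f = D/M = 30/4.62 = 6.494 cm.

6.49 cm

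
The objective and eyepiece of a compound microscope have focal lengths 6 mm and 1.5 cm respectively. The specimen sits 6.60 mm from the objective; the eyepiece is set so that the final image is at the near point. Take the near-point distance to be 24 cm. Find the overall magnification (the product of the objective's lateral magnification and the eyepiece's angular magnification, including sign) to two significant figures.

Convert to cm: f_obj = 6 mm = 0.6 cm; d_o = 6.60 mm = 0.66 cm.
Objective: 1/d_i = 1/f_obj - 1/d_o = 1/0.6 - 1/0.66 = 0.15152 cm^-1, so d_i = 6.600 cm.
m_obj = -d_i/d_o = -6.600/0.66 = -10.000.
Eyepiece angular magnification (image at near point): M_eye = 1 + D/f_e = 1 + 24/1.5 = 17.000.
Overall M = m_obj x M_eye = (-10.000)(17.000) = -170.00.

-170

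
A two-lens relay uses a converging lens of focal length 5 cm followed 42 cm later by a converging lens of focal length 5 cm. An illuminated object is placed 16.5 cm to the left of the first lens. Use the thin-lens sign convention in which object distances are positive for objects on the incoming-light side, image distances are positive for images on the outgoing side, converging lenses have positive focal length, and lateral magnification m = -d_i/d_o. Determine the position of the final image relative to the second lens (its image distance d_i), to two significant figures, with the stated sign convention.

5.8 cm

First lens: d_i1 = 1/(1/5 - 1/16.5) = 7.174 cm.
The intermediate image is 7.174 cm to the right of lens 1, so d_o2 = L - d_i1 = 42 - 7.174 = 34.826 cm.
Second lens: d_i2 = 1/(1/5 - 1/(34.826)) = 5.838 cm.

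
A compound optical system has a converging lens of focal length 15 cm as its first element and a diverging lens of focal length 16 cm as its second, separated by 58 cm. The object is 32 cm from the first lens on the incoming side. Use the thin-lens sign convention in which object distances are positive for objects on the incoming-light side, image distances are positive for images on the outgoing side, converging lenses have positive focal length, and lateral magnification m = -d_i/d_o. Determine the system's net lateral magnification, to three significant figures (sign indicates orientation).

-0.308

Lens 1: 1/d_i1 = 1/f_1 - 1/d_o1 = 1/15 - 1/32 = 0.03542 cm^-1, so d_i1 = 28.235 cm.
m_1 = -(28.235)/32 = -0.8824.
That image sits 29.765 cm in front of the second lens, so d_o2 = 29.765 cm.
Lens 2: 1/d_i2 = 1/f_2 - 1/d_o2 = 1/(-16) - 1/(29.765) = -0.09610 cm^-1, so d_i2 = -10.406 cm.
m_2 = -(-10.406)/(29.765) = 0.3496.
The system's lateral magnification is m_1 m_2 = (-0.8824)(0.3496) = -0.3085.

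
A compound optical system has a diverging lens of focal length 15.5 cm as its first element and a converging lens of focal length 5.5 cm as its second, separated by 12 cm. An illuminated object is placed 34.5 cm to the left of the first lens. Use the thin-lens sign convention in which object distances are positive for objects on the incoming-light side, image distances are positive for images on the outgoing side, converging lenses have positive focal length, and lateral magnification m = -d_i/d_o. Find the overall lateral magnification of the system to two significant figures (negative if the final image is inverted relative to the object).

Lens 1: 1/d_i1 = 1/f_1 - 1/d_o1 = 1/(-15.5) - 1/34.5 = -0.09350 cm^-1, so d_i1 = -10.695 cm.
m_1 = -(-10.695)/34.5 = 0.3100.
The intermediate image is virtual, 10.695 cm to the left of lens 1, so d_o2 = L - d_i1 = 12 - (-10.695) = 22.695 cm.
Lens 2: 1/d_i2 = 1/f_2 - 1/d_o2 = 1/5.5 - 1/(22.695) = 0.13776 cm^-1, so d_i2 = 7.259 cm.
m_2 = -(7.259)/(22.695) = -0.3199.
Total m = m_1 x m_2 = (0.3100)(-0.3199) = -0.0992.

-0.099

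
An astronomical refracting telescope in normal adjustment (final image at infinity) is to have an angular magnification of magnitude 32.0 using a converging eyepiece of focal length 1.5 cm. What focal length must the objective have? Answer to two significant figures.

|M| = f_obj/|f_eye|, so f_obj = |M| x |f_eye| = 32.0 x 1.5 = 48.000 cm.

48 cm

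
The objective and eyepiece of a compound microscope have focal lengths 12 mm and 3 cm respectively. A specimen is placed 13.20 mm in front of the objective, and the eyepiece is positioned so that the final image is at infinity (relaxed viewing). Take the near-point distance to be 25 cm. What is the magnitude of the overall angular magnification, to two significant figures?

Convert to cm: f_obj = 12 mm = 1.2 cm; d_o = 13.20 mm = 1.32 cm.
Objective: 1/d_i = 1/f_obj - 1/d_o = 1/1.2 - 1/1.32 = 0.07576 cm^-1, so d_i = 13.200 cm.
m_obj = -d_i/d_o = -13.200/1.32 = -10.000.
Eyepiece angular magnification (image at infinity): M_eye = D/f_e = 25/3 = 8.333.
Overall M = m_obj x M_eye = (-10.000)(8.333) = -83.33.
|M| = 83.33.

83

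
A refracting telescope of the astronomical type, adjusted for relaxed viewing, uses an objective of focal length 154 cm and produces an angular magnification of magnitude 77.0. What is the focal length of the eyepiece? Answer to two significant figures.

2.0 cm

|M| = f_obj/f_eye, so f_eye = f_obj/|M| = 154/77.0 = 2.000 cm.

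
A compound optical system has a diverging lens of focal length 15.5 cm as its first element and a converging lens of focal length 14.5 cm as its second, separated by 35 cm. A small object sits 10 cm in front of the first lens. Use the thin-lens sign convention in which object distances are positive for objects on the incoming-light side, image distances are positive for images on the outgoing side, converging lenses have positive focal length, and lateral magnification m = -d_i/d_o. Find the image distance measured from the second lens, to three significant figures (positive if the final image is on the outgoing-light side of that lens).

22.4 cm

First lens: d_i1 = 1/(1/(-15.5) - 1/10) = -6.078 cm.
With d_i1 < 0 the first image is virtual and lies on the object side; the object distance for lens 2 is d_o2 = 35 - (-6.078) = 41.078 cm.
Second lens: d_i2 = 1/(1/14.5 - 1/(41.078)) = 22.411 cm.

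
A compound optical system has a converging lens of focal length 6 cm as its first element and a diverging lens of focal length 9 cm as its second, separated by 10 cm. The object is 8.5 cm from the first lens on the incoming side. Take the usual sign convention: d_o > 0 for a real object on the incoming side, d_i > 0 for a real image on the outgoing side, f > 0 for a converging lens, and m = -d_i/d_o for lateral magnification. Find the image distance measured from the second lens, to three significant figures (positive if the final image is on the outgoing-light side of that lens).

Lens 1: 1/d_i1 = 1/f_1 - 1/d_o1 = 1/6 - 1/8.5 = 0.04902 cm^-1, so d_i1 = 20.400 cm.
Since 20.400 cm > 10 cm, the first image lies past the second lens and serves as a virtual object: d_o2 = L - d_i1 = -10.400 cm.
Lens 2: 1/d_i2 = 1/f_2 - 1/d_o2 = 1/(-9) - 1/(-10.400) = -0.01496 cm^-1, so d_i2 = -66.857 cm.

-66.9 cm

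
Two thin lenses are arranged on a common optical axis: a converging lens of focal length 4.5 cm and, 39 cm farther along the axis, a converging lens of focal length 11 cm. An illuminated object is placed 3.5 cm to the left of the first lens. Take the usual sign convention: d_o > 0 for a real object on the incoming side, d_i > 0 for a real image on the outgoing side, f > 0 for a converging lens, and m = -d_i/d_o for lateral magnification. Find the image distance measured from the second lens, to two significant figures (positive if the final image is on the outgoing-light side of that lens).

14 cm

Lens 1: 1/d_i1 = 1/f_1 - 1/d_o1 = 1/4.5 - 1/3.5 = -0.06349 cm^-1, so d_i1 = -15.750 cm.
The intermediate image is virtual, 15.750 cm to the left of lens 1, so d_o2 = L - d_i1 = 39 - (-15.750) = 54.750 cm.
Lens 2: 1/d_i2 = 1/f_2 - 1/d_o2 = 1/11 - 1/(54.750) = 0.07264 cm^-1, so d_i2 = 13.766 cm.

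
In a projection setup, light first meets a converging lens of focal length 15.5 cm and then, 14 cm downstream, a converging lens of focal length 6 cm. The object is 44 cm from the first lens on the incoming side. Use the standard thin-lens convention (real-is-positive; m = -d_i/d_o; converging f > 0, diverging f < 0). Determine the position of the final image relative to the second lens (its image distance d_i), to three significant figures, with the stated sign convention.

3.74 cm

First lens: d_i1 = 1/(1/15.5 - 1/44) = 23.930 cm.
This image would form 23.930 cm past lens 1, i.e. 9.930 cm beyond lens 2, so it is a virtual object for lens 2: d_o2 = 14 - 23.930 = -9.930 cm.
Second lens: d_i2 = 1/(1/6 - 1/(-9.930)) = 3.740 cm.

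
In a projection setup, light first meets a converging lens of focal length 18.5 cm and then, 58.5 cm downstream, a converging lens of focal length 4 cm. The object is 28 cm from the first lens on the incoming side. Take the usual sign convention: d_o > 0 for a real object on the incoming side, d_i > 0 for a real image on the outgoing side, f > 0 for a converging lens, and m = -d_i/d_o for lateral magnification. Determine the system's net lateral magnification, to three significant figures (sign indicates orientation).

Lens 1: 1/d_i1 = 1/f_1 - 1/d_o1 = 1/18.5 - 1/28 = 0.01834 cm^-1, so d_i1 = 54.526 cm.
m_1 = -(54.526)/28 = -1.9474.
That image sits 3.974 cm in front of the second lens, so d_o2 = 3.974 cm.
Lens 2: 1/d_i2 = 1/f_2 - 1/d_o2 = 1/4 - 1/(3.974) = -0.00166 cm^-1, so d_i2 = -604.000 cm.
m_2 = -(-604.000)/(3.974) = 152.0000.
Total m = m_1 x m_2 = (-1.9474)(152.0000) = -296.0000.

-296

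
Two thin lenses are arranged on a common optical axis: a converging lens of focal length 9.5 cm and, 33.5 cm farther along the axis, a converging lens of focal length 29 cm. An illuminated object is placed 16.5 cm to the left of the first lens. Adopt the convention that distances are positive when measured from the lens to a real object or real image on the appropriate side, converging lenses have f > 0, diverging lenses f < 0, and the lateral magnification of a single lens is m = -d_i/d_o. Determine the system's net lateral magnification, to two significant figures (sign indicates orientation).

-2.2

Lens 1: 1/d_i1 = 1/f_1 - 1/d_o1 = 1/9.5 - 1/16.5 = 0.04466 cm^-1, so d_i1 = 22.393 cm.
m_1 = -(22.393)/16.5 = -1.3571.
The intermediate image is 22.393 cm to the right of lens 1, so d_o2 = L - d_i1 = 33.5 - 22.393 = 11.107 cm.
Lens 2: 1/d_i2 = 1/f_2 - 1/d_o2 = 1/29 - 1/(11.107) = -0.05555 cm^-1, so d_i2 = -18.002 cm.
m_2 = -(-18.002)/(11.107) = 1.6208.
Overall magnification: m = m_1 m_2 = -2.1996.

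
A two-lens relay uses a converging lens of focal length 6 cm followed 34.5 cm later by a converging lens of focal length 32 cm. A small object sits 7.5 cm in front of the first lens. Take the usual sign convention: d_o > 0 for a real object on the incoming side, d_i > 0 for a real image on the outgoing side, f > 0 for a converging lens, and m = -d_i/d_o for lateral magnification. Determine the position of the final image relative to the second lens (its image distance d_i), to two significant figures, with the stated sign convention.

Applying the thin-lens equation to the first lens, 1/6 = 1/7.5 + 1/d_i1, which gives d_i1 = 30.000 cm.
The intermediate image is 30.000 cm to the right of lens 1, so d_o2 = L - d_i1 = 34.5 - 30.000 = 4.500 cm.
Applying the thin-lens equation again with f_2 = 32 cm and d_o2 = 4.500 cm gives d_i2 = -5.236 cm.

-5.2 cm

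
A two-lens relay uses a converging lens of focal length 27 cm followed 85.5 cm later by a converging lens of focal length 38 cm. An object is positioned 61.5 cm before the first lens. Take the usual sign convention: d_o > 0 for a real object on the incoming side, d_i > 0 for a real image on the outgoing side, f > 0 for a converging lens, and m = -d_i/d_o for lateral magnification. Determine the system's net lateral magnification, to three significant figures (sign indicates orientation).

Lens 1: 1/d_i1 = 1/f_1 - 1/d_o1 = 1/27 - 1/61.5 = 0.02078 cm^-1, so d_i1 = 48.130 cm.
m_1 = -(48.130)/61.5 = -0.7826.
Object distance for lens 2: d_o2 = 85.5 - 48.130 = 37.370 cm.
Lens 2: 1/d_i2 = 1/f_2 - 1/d_o2 = 1/38 - 1/(37.370) = -0.00044 cm^-1, so d_i2 = -2252.483 cm.
m_2 = -(-2252.483)/(37.370) = 60.2759.
The system's lateral magnification is m_1 m_2 = (-0.7826)(60.2759) = -47.1724.

-47.2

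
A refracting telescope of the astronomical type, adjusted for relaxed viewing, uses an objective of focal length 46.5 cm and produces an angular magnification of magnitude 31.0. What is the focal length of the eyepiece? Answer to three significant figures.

1.50 cm

|M| = f_obj/f_eye, so f_eye = f_obj/|M| = 46.5/31.0 = 1.500 cm.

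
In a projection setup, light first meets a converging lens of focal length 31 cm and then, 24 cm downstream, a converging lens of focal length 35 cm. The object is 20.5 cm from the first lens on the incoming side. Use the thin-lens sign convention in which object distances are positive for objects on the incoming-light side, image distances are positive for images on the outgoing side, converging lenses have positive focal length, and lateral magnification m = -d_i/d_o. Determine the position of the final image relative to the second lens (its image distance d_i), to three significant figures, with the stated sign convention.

59.7 cm

Lens 1: 1/d_i1 = 1/f_1 - 1/d_o1 = 1/31 - 1/20.5 = -0.01652 cm^-1, so d_i1 = -60.524 cm.
With d_i1 < 0 the first image is virtual and lies on the object side; the object distance for lens 2 is d_o2 = 24 - (-60.524) = 84.524 cm.
Lens 2: 1/d_i2 = 1/f_2 - 1/d_o2 = 1/35 - 1/(84.524) = 0.01674 cm^-1, so d_i2 = 59.736 cm.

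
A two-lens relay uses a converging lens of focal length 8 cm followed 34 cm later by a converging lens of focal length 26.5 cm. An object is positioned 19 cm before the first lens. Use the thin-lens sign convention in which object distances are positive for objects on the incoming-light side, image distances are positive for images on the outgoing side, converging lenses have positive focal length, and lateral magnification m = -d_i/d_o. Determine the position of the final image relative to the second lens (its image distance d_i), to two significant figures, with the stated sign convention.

-85 cm

First lens: d_i1 = 1/(1/8 - 1/19) = 13.818 cm.
The intermediate image is 13.818 cm to the right of lens 1, so d_o2 = L - d_i1 = 34 - 13.818 = 20.182 cm.
Second lens: d_i2 = 1/(1/26.5 - 1/(20.182)) = -84.647 cm.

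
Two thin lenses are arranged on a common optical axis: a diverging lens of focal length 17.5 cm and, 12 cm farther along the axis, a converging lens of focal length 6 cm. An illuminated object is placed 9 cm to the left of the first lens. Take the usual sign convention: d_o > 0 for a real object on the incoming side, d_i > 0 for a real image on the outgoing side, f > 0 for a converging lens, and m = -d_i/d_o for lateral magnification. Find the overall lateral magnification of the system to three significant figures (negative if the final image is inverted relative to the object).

Lens 1: 1/d_i1 = 1/f_1 - 1/d_o1 = 1/(-17.5) - 1/9 = -0.16825 cm^-1, so d_i1 = -5.943 cm.
m_1 = -(-5.943)/9 = 0.6604.
With d_i1 < 0 the first image is virtual and lies on the object side; the object distance for lens 2 is d_o2 = 12 - (-5.943) = 17.943 cm.
Lens 2: 1/d_i2 = 1/f_2 - 1/d_o2 = 1/6 - 1/(17.943) = 0.11094 cm^-1, so d_i2 = 9.014 cm.
m_2 = -(9.014)/(17.943) = -0.5024.
The system's lateral magnification is m_1 m_2 = (0.6604)(-0.5024) = -0.3318.

-0.332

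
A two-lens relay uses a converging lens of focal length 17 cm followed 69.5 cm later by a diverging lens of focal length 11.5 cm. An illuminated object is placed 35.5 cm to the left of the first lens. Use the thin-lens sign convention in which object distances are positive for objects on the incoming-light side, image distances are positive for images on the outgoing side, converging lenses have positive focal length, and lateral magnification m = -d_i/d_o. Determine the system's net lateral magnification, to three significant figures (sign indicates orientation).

-0.218

Lens 1: 1/d_i1 = 1/f_1 - 1/d_o1 = 1/17 - 1/35.5 = 0.03065 cm^-1, so d_i1 = 32.622 cm.
m_1 = -(32.622)/35.5 = -0.9189.
Object distance for lens 2: d_o2 = 69.5 - 32.622 = 36.878 cm.
Lens 2: 1/d_i2 = 1/f_2 - 1/d_o2 = 1/(-11.5) - 1/(36.878) = -0.11407 cm^-1, so d_i2 = -8.766 cm.
m_2 = -(-8.766)/(36.878) = 0.2377.
Overall magnification: m = m_1 m_2 = -0.2184.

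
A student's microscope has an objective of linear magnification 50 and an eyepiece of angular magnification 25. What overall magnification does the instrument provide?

1250

The overall magnification of a compound microscope is the product of the objective and eyepiece magnifications:
M = M_obj x M_eye = 50 x 25 = 1250.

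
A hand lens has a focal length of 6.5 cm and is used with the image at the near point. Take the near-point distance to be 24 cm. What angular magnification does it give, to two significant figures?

M = 1 + D/f = 1 + 24/6.5 = 4.692.

4.7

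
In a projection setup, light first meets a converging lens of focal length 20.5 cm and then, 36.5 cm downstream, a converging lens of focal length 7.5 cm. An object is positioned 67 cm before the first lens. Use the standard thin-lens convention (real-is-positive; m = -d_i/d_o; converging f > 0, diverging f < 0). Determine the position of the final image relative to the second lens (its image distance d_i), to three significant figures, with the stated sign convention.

First lens: d_i1 = 1/(1/20.5 - 1/67) = 29.538 cm.
The intermediate image is 29.538 cm to the right of lens 1, so d_o2 = L - d_i1 = 36.5 - 29.538 = 6.962 cm.
Second lens: d_i2 = 1/(1/7.5 - 1/(6.962)) = -97.125 cm.

-97.1 cm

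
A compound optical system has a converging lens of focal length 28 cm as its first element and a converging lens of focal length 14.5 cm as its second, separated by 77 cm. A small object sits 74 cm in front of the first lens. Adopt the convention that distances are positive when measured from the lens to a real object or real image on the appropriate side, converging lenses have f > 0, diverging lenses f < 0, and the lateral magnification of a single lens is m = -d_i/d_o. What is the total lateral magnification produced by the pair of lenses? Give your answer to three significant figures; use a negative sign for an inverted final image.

0.506

First lens: d_i1 = 1/(1/28 - 1/74) = 45.043 cm.
m_1 = -(45.043)/74 = -0.6087.
The intermediate image is 45.043 cm to the right of lens 1, so d_o2 = L - d_i1 = 77 - 45.043 = 31.957 cm.
Second lens: d_i2 = 1/(1/14.5 - 1/(31.957)) = 26.544 cm.
m_2 = -(26.544)/(31.957) = -0.8306.
The system's lateral magnification is m_1 m_2 = (-0.6087)(-0.8306) = 0.5056.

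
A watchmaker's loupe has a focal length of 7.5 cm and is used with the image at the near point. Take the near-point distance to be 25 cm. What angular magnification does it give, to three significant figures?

4.33

M = 1 + D/f = 1 + 25/7.5 = 4.333.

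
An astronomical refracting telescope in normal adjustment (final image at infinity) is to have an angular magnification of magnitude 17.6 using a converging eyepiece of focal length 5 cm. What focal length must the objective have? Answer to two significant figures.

88 cm

|M| = f_obj/|f_eye|, so f_obj = |M| x |f_eye| = 17.6 x 5 = 88.000 cm.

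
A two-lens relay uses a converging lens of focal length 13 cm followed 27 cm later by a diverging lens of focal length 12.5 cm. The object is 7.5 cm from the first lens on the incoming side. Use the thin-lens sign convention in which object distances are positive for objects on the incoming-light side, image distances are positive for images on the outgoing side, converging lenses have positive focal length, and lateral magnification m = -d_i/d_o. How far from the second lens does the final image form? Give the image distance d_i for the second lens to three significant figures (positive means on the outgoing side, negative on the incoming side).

Lens 1: 1/d_i1 = 1/f_1 - 1/d_o1 = 1/13 - 1/7.5 = -0.05641 cm^-1, so d_i1 = -17.727 cm.
The intermediate image is virtual, 17.727 cm to the left of lens 1, so d_o2 = L - d_i1 = 27 - (-17.727) = 44.727 cm.
Lens 2: 1/d_i2 = 1/f_2 - 1/d_o2 = 1/(-12.5) - 1/(44.727) = -0.10236 cm^-1, so d_i2 = -9.770 cm.

-9.77 cm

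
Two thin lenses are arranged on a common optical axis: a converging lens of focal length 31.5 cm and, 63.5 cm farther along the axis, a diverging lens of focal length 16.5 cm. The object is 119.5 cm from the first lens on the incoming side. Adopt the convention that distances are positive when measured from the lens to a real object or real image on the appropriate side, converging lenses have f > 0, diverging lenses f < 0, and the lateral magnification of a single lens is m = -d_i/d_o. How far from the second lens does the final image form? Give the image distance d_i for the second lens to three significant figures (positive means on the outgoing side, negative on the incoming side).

-9.19 cm

Lens 1: 1/d_i1 = 1/f_1 - 1/d_o1 = 1/31.5 - 1/119.5 = 0.02338 cm^-1, so d_i1 = 42.776 cm.
The intermediate image is 42.776 cm to the right of lens 1, so d_o2 = L - d_i1 = 63.5 - 42.776 = 20.724 cm.
Lens 2: 1/d_i2 = 1/f_2 - 1/d_o2 = 1/(-16.5) - 1/(20.724) = -0.10886 cm^-1, so d_i2 = -9.186 cm.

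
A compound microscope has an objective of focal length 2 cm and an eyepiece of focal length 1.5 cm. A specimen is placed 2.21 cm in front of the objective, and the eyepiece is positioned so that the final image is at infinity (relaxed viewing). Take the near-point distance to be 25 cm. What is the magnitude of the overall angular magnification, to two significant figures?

160

Objective: 1/d_i = 1/f_obj - 1/d_o = 1/2 - 1/2.21 = 0.04751 cm^-1, so d_i = 21.048 cm.
m_obj = -d_i/d_o = -21.048/2.21 = -9.524.
Eyepiece angular magnification (image at infinity): M_eye = D/f_e = 25/1.5 = 16.667.
Overall M = m_obj x M_eye = (-9.524)(16.667) = -158.73.
|M| = 158.73.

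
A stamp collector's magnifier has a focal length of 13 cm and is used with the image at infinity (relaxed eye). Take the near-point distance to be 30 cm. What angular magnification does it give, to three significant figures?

2.31

M = D/f = 30/13 = 2.308.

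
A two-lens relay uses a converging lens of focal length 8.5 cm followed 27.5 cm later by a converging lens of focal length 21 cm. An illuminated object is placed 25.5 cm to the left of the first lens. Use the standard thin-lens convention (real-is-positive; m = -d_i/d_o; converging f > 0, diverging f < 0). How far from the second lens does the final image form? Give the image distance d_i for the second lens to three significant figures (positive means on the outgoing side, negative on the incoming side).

Applying the thin-lens equation to the first lens, 1/8.5 = 1/25.5 + 1/d_i1, which gives d_i1 = 12.750 cm.
That image sits 14.750 cm in front of the second lens, so d_o2 = 14.750 cm.
Applying the thin-lens equation again with f_2 = 21 cm and d_o2 = 14.750 cm gives d_i2 = -49.560 cm.

-49.6 cm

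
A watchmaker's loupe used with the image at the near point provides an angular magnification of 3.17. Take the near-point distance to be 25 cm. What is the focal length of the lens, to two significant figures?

For the image at the near point, M = 1 + D/f.
f = D/(M - 1) = 25/(3.17 - 1) = 11.521 cm.

12 cm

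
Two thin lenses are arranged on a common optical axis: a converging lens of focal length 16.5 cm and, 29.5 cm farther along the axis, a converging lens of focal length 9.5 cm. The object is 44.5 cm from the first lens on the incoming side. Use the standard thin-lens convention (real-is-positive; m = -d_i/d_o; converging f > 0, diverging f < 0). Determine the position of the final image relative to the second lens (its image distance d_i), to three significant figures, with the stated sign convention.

-5.00 cm

Lens 1: 1/d_i1 = 1/f_1 - 1/d_o1 = 1/16.5 - 1/44.5 = 0.03813 cm^-1, so d_i1 = 26.223 cm.
The intermediate image is 26.223 cm to the right of lens 1, so d_o2 = L - d_i1 = 29.5 - 26.223 = 3.277 cm.
Lens 2: 1/d_i2 = 1/f_2 - 1/d_o2 = 1/9.5 - 1/(3.277) = -0.19991 cm^-1, so d_i2 = -5.002 cm.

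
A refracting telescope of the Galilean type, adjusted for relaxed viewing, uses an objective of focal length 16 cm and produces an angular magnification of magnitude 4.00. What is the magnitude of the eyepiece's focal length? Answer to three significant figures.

|M| = f_obj/|f_eye|, so |f_eye| = f_obj/|M| = 16/4.0 = 4.000 cm.
(The eyepiece is diverging, so its signed focal length is -4.000 cm.)

4.00 cm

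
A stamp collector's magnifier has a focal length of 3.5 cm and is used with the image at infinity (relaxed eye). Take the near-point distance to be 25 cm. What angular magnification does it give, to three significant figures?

M = D/f = 25/3.5 = 7.143.

7.14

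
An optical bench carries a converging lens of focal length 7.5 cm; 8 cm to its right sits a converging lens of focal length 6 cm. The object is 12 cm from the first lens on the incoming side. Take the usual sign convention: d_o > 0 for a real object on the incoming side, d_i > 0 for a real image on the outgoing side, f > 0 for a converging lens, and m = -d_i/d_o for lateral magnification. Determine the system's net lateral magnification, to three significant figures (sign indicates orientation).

-0.556

Lens 1: 1/d_i1 = 1/f_1 - 1/d_o1 = 1/7.5 - 1/12 = 0.05000 cm^-1, so d_i1 = 20.000 cm.
m_1 = -(20.000)/12 = -1.6667.
Since 20.000 cm > 8 cm, the first image lies past the second lens and serves as a virtual object: d_o2 = L - d_i1 = -12.000 cm.
Lens 2: 1/d_i2 = 1/f_2 - 1/d_o2 = 1/6 - 1/(-12.000) = 0.25000 cm^-1, so d_i2 = 4.000 cm.
m_2 = -(4.000)/(-12.000) = 0.3333.
Total m = m_1 x m_2 = (-1.6667)(0.3333) = -0.5556.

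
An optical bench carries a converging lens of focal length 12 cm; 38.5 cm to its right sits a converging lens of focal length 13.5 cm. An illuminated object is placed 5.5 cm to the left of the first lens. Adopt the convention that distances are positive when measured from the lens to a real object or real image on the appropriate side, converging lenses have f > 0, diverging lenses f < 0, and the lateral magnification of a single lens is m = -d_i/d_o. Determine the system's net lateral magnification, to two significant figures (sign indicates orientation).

First lens: d_i1 = 1/(1/12 - 1/5.5) = -10.154 cm.
m_1 = -(-10.154)/5.5 = 1.8462.
The intermediate image is virtual, 10.154 cm to the left of lens 1, so d_o2 = L - d_i1 = 38.5 - (-10.154) = 48.654 cm.
Second lens: d_i2 = 1/(1/13.5 - 1/(48.654)) = 18.684 cm.
m_2 = -(18.684)/(48.654) = -0.3840.
Total m = m_1 x m_2 = (1.8462)(-0.3840) = -0.7090.

-0.71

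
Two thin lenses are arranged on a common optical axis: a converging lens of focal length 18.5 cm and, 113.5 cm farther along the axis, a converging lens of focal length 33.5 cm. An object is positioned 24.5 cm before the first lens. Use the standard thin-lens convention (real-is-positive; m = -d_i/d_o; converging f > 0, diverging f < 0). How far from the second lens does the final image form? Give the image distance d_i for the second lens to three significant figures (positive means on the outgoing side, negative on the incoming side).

Lens 1: 1/d_i1 = 1/f_1 - 1/d_o1 = 1/18.5 - 1/24.5 = 0.01324 cm^-1, so d_i1 = 75.542 cm.
Object distance for lens 2: d_o2 = 113.5 - 75.542 = 37.958 cm.
Lens 2: 1/d_i2 = 1/f_2 - 1/d_o2 = 1/33.5 - 1/(37.958) = 0.00351 cm^-1, so d_i2 = 285.220 cm.

285 cm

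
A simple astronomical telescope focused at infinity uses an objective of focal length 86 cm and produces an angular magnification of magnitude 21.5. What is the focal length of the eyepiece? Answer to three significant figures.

4.00 cm

|M| = f_obj/f_eye, so f_eye = f_obj/|M| = 86/21.5 = 4.000 cm.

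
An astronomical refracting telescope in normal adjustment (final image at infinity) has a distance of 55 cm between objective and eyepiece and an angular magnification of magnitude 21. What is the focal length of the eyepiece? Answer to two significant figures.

2.5 cm

In normal adjustment the tube length equals f_obj + f_eye and |M| = f_obj/f_eye.
So f_obj = 21 f_eye and 21 f_eye + f_eye = 55 cm, giving f_eye = 55/22 = 2.500 cm and f_obj = 52.500 cm.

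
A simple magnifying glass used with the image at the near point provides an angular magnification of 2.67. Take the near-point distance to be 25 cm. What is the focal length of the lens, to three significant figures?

For the image at the near point, M = 1 + D/f.
f = D/(M - 1) = 25/(2.67 - 1) = 14.970 cm.

15.0 cm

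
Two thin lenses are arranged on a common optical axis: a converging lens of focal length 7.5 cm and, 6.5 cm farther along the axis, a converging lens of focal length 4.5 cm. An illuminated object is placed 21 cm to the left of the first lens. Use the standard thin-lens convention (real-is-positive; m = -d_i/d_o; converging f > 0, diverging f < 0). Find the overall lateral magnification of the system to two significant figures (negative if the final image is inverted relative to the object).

-0.26

First lens: d_i1 = 1/(1/7.5 - 1/21) = 11.667 cm.
m_1 = -(11.667)/21 = -0.5556.
This image would form 11.667 cm past lens 1, i.e. 5.167 cm beyond lens 2, so it is a virtual object for lens 2: d_o2 = 6.5 - 11.667 = -5.167 cm.
Second lens: d_i2 = 1/(1/4.5 - 1/(-5.167)) = 2.405 cm.
m_2 = -(2.405)/(-5.167) = 0.4655.
Overall magnification: m = m_1 m_2 = -0.2586.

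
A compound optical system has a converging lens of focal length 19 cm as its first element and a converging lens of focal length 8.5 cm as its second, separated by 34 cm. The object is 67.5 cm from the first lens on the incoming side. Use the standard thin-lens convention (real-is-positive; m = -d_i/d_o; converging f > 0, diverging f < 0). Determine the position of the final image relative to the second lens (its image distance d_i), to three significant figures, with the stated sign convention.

First lens: d_i1 = 1/(1/19 - 1/67.5) = 26.443 cm.
Object distance for lens 2: d_o2 = 34 - 26.443 = 7.557 cm.
Second lens: d_i2 = 1/(1/8.5 - 1/(7.557)) = -68.093 cm.

-68.1 cm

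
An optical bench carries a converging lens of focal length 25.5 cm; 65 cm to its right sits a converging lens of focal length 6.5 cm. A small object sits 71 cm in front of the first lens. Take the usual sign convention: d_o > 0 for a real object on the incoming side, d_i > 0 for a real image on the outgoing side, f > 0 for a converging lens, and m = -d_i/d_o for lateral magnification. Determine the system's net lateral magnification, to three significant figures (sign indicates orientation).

Applying the thin-lens equation to the first lens, 1/25.5 = 1/71 + 1/d_i1, which gives d_i1 = 39.791 cm.
Its lateral magnification is m_1 = -d_i1/d_o1 = -(39.791)/71 = -0.5604.
Object distance for lens 2: d_o2 = 65 - 39.791 = 25.209 cm.
Applying the thin-lens equation again with f_2 = 6.5 cm and d_o2 = 25.209 cm gives d_i2 = 8.758 cm.
m_2 = -(8.758)/(25.209) = -0.3474.
Overall magnification: m = m_1 m_2 = 0.1947.

0.195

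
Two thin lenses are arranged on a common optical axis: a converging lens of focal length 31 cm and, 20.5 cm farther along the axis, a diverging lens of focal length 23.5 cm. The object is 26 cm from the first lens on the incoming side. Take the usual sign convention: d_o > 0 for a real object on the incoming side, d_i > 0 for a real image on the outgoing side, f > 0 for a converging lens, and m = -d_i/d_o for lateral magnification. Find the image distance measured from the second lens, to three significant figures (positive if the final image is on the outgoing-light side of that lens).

Lens 1: 1/d_i1 = 1/f_1 - 1/d_o1 = 1/31 - 1/26 = -0.00620 cm^-1, so d_i1 = -161.200 cm.
With d_i1 < 0 the first image is virtual and lies on the object side; the object distance for lens 2 is d_o2 = 20.5 - (-161.200) = 181.700 cm.
Lens 2: 1/d_i2 = 1/f_2 - 1/d_o2 = 1/(-23.5) - 1/(181.700) = -0.04806 cm^-1, so d_i2 = -20.809 cm.

-20.8 cm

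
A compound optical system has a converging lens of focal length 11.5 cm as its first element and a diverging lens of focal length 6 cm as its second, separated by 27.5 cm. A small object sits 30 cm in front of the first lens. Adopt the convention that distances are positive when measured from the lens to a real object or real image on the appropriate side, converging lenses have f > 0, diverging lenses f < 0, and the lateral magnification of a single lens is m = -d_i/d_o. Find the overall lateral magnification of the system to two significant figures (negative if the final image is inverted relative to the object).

Applying the thin-lens equation to the first lens, 1/11.5 = 1/30 + 1/d_i1, which gives d_i1 = 18.649 cm.
Its lateral magnification is m_1 = -d_i1/d_o1 = -(18.649)/30 = -0.6216.
Object distance for lens 2: d_o2 = 27.5 - 18.649 = 8.851 cm.
Applying the thin-lens equation again with f_2 = -6 cm and d_o2 = 8.851 cm gives d_i2 = -3.576 cm.
m_2 = -(-3.576)/(8.851) = 0.4040.
Total m = m_1 x m_2 = (-0.6216)(0.4040) = -0.2511.

-0.25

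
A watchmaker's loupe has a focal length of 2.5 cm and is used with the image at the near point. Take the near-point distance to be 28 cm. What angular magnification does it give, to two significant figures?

12

M = 1 + D/f = 1 + 28/2.5 = 12.200.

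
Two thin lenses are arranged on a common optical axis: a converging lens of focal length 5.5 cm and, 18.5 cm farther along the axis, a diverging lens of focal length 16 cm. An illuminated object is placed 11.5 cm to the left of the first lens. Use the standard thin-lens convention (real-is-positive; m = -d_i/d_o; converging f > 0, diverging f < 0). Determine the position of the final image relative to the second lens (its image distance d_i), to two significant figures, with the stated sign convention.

-5.3 cm

First lens: d_i1 = 1/(1/5.5 - 1/11.5) = 10.542 cm.
The intermediate image is 10.542 cm to the right of lens 1, so d_o2 = L - d_i1 = 18.5 - 10.542 = 7.958 cm.
Second lens: d_i2 = 1/(1/(-16) - 1/(7.958)) = -5.315 cm.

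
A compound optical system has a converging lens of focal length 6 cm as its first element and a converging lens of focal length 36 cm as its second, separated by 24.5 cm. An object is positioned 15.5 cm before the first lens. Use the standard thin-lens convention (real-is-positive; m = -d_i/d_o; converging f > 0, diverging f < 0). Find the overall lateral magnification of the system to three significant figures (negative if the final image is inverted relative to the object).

-1.07

First lens: d_i1 = 1/(1/6 - 1/15.5) = 9.789 cm.
m_1 = -(9.789)/15.5 = -0.6316.
That image sits 14.711 cm in front of the second lens, so d_o2 = 14.711 cm.
Second lens: d_i2 = 1/(1/36 - 1/(14.711)) = -24.875 cm.
m_2 = -(-24.875)/(14.711) = 1.6910.
The system's lateral magnification is m_1 m_2 = (-0.6316)(1.6910) = -1.0680.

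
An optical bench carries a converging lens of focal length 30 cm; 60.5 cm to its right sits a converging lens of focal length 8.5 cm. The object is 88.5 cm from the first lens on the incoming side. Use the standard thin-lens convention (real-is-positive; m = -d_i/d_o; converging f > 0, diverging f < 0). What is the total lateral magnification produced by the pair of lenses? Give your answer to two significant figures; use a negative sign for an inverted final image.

0.66

Lens 1: 1/d_i1 = 1/f_1 - 1/d_o1 = 1/30 - 1/88.5 = 0.02203 cm^-1, so d_i1 = 45.385 cm.
m_1 = -(45.385)/88.5 = -0.5128.
The intermediate image is 45.385 cm to the right of lens 1, so d_o2 = L - d_i1 = 60.5 - 45.385 = 15.115 cm.
Lens 2: 1/d_i2 = 1/f_2 - 1/d_o2 = 1/8.5 - 1/(15.115) = 0.05149 cm^-1, so d_i2 = 19.422 cm.
m_2 = -(19.422)/(15.115) = -1.2849.
Total m = m_1 x m_2 = (-0.5128)(-1.2849) = 0.6589.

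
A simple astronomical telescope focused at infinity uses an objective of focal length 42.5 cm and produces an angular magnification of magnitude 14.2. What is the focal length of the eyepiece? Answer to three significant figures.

|M| = f_obj/f_eye, so f_eye = f_obj/|M| = 42.5/14.2 = 2.993 cm.

2.99 cm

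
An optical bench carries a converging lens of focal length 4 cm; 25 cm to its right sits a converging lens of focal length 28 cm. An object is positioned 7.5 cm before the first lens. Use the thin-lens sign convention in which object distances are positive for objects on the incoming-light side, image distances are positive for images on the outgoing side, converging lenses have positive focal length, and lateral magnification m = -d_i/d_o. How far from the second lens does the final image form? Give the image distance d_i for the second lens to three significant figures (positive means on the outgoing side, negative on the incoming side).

First lens: d_i1 = 1/(1/4 - 1/7.5) = 8.571 cm.
Object distance for lens 2: d_o2 = 25 - 8.571 = 16.429 cm.
Second lens: d_i2 = 1/(1/28 - 1/(16.429)) = -39.753 cm.

-39.8 cm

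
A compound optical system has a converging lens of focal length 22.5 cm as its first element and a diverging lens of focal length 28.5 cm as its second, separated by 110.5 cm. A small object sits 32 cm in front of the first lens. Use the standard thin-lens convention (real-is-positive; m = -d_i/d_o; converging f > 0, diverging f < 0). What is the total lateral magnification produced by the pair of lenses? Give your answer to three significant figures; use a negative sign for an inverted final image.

Applying the thin-lens equation to the first lens, 1/22.5 = 1/32 + 1/d_i1, which gives d_i1 = 75.789 cm.
Its lateral magnification is m_1 = -d_i1/d_o1 = -(75.789)/32 = -2.3684.
Object distance for lens 2: d_o2 = 110.5 - 75.789 = 34.711 cm.
Applying the thin-lens equation again with f_2 = -28.5 cm and d_o2 = 34.711 cm gives d_i2 = -15.650 cm.
m_2 = -(-15.650)/(34.711) = 0.4509.
The system's lateral magnification is m_1 m_2 = (-2.3684)(0.4509) = -1.0679.

-1.07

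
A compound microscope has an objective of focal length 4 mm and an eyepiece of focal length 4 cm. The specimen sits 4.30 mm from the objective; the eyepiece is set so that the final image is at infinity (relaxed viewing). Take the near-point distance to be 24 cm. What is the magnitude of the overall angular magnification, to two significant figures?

Convert to cm: f_obj = 4 mm = 0.4 cm; d_o = 4.30 mm = 0.43 cm.
Objective: 1/d_i = 1/f_obj - 1/d_o = 1/0.4 - 1/0.43 = 0.17442 cm^-1, so d_i = 5.733 cm.
m_obj = -d_i/d_o = -5.733/0.43 = -13.333.
Eyepiece angular magnification (image at infinity): M_eye = D/f_e = 24/4 = 6.000.
Overall M = m_obj x M_eye = (-13.333)(6.000) = -80.00.
|M| = 80.00.

80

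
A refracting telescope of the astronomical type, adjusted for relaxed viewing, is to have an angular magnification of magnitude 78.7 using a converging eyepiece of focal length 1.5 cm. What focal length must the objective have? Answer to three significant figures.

|M| = f_obj/|f_eye|, so f_obj = |M| x |f_eye| = 78.7 x 1.5 = 118.050 cm.

118 cm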